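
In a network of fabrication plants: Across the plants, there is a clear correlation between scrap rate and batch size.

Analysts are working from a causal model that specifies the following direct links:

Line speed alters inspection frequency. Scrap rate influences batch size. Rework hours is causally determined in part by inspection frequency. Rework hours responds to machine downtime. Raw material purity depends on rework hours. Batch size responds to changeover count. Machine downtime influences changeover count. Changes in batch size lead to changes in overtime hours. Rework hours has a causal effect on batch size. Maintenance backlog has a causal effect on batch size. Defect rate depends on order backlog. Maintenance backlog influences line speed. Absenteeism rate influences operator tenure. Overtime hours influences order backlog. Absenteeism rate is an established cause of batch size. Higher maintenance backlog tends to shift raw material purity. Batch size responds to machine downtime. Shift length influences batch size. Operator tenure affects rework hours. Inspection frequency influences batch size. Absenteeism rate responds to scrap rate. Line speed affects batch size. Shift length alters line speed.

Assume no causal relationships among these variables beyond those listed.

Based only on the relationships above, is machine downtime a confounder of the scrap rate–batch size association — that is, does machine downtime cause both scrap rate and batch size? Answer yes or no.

Machine downtime has no stated causal path to scrap rate. A confounder must cause both variables, so machine downtime does not qualify.

no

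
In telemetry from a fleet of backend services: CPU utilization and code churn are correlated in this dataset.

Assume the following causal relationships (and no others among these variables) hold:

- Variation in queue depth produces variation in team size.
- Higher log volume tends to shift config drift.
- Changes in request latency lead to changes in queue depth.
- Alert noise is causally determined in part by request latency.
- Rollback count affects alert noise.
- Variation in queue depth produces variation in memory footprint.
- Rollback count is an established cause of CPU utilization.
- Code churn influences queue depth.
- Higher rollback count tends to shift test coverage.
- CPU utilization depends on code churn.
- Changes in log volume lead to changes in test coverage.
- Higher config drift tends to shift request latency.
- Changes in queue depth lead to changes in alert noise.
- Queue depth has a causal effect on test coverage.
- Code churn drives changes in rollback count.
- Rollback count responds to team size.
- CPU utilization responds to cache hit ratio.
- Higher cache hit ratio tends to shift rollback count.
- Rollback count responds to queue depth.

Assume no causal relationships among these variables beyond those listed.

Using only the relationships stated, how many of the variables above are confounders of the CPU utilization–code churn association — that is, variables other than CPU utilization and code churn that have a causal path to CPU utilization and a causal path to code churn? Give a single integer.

0

No listed variable has a causal path to both CPU utilization and code churn, so there are no common causes.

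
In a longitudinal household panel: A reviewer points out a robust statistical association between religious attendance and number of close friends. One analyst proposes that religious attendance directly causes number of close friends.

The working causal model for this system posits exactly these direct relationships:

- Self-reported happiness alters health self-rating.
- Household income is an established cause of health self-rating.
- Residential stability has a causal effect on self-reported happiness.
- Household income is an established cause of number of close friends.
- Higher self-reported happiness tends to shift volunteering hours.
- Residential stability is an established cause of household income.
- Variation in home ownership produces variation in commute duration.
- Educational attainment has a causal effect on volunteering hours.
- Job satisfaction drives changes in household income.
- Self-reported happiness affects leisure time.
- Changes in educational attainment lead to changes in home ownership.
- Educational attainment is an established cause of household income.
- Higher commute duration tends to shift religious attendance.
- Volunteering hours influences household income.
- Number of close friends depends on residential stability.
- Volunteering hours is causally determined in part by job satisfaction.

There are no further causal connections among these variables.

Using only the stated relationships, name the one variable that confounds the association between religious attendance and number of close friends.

Educational attainment has a causal path to religious attendance (educational attainment → home ownership → commute duration → religious attendance) and a separate causal path to number of close friends (educational attainment → household income → number of close friends), so it is a common cause of both.
No stated relationship gives religious attendance a causal route to number of close friends, so the correlation is explained by the shared upstream cause rather than a direct effect.

educational attainment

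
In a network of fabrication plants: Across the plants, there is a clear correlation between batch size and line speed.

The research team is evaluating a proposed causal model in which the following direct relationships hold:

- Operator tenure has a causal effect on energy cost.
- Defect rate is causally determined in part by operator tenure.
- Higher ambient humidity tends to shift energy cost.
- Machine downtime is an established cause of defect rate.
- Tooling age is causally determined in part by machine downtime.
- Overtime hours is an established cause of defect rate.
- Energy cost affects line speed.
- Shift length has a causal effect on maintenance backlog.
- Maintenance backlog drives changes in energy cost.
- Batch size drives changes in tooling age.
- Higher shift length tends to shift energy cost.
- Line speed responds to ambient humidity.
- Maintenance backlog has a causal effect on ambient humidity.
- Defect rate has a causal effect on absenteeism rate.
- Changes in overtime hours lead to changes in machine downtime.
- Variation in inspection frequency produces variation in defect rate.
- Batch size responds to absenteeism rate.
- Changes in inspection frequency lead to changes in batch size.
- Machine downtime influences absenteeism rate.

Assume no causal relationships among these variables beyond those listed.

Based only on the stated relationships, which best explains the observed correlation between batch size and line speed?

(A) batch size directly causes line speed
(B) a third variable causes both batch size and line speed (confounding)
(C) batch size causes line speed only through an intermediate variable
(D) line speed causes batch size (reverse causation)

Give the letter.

Operator tenure causes batch size (operator tenure → defect rate → absenteeism rate → batch size) and line speed (operator tenure → energy cost → line speed) — a common cause creating the correlation.
There is no stated path from batch size to line speed or from line speed to batch size, so neither direct nor reverse causation applies.

B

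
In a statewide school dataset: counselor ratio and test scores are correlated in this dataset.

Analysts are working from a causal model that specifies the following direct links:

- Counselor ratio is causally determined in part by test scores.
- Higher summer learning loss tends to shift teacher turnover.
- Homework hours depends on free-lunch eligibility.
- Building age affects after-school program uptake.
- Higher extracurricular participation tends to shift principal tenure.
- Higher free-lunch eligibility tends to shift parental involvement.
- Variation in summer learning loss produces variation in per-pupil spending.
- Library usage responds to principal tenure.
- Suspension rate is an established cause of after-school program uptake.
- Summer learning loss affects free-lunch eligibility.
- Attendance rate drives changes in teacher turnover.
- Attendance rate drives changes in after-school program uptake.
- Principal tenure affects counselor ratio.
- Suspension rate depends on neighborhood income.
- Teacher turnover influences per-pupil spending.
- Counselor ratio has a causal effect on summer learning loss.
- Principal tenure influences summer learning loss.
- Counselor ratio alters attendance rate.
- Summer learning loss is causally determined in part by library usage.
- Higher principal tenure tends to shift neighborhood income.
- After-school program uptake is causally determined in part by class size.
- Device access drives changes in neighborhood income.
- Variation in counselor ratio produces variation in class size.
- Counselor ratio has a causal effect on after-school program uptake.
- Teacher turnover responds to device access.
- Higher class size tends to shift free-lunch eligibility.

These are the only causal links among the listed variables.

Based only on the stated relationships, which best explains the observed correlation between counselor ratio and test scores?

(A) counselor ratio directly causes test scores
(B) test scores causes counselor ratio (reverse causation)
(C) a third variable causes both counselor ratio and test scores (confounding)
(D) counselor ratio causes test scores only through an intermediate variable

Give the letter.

The stated link runs test scores → counselor ratio; counselor ratio has no causal path to test scores. No variable causes both, so confounding is ruled out. The correlation reflects reverse causation.

B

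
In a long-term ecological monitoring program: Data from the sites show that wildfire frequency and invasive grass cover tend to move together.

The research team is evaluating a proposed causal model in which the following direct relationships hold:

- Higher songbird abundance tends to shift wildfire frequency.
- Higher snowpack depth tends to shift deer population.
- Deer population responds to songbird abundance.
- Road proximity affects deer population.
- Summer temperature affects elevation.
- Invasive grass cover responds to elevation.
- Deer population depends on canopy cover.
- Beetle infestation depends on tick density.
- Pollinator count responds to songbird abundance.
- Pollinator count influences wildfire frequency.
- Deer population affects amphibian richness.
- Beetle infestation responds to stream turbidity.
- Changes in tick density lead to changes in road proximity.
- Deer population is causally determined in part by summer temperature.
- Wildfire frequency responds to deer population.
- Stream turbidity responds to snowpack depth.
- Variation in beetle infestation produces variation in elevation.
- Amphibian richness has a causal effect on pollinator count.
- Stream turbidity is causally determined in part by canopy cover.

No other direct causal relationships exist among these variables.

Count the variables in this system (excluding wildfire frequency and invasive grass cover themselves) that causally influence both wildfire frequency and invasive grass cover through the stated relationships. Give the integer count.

The common causes are: canopy cover (to wildfire frequency via canopy cover → deer population → wildfire frequency; to invasive grass cover via canopy cover → stream turbidity → beetle infestation → elevation → invasive grass cover); snowpack depth (to wildfire frequency via snowpack depth → deer population → wildfire frequency; to invasive grass cover via snowpack depth → stream turbidity → beetle infestation → elevation → invasive grass cover); summer temperature (to wildfire frequency via summer temperature → deer population → wildfire frequency; to invasive grass cover via summer temperature → elevation → invasive grass cover); tick density (to wildfire frequency via tick density → road proximity → deer population → wildfire frequency; to invasive grass cover via tick density → beetle infestation → elevation → invasive grass cover).
Every other variable lacks a causal path to at least one of wildfire frequency and invasive grass cover.

4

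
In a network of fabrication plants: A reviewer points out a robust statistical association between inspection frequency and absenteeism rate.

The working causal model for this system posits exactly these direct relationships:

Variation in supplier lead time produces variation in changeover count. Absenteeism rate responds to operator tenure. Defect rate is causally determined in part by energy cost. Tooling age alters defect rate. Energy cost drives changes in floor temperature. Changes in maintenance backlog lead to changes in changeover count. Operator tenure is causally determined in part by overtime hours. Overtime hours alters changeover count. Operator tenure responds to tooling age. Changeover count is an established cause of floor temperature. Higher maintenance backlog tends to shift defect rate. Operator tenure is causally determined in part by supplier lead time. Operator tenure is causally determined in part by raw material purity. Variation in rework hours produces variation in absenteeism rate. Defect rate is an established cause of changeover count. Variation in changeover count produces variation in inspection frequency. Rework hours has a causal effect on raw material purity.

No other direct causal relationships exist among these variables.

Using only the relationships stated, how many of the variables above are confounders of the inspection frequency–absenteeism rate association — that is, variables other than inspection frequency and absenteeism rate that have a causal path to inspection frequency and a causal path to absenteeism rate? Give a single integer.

3

The common causes are: overtime hours (to inspection frequency via overtime hours → changeover count → inspection frequency; to absenteeism rate via overtime hours → operator tenure → absenteeism rate); supplier lead time (to inspection frequency via supplier lead time → changeover count → inspection frequency; to absenteeism rate via supplier lead time → operator tenure → absenteeism rate); tooling age (to inspection frequency via tooling age → defect rate → changeover count → inspection frequency; to absenteeism rate via tooling age → operator tenure → absenteeism rate).
Every other variable lacks a causal path to at least one of inspection frequency and absenteeism rate.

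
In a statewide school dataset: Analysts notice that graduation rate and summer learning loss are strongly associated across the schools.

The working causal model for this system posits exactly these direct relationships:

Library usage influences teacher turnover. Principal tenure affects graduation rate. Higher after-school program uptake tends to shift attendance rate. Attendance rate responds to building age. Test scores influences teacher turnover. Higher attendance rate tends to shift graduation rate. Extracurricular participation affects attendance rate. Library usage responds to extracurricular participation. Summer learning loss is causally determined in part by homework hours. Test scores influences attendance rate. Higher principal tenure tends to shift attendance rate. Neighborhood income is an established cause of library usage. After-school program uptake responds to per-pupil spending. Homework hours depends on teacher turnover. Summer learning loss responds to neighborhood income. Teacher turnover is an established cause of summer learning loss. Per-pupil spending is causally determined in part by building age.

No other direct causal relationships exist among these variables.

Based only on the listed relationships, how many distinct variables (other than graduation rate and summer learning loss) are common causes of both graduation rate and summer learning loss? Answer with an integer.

The common causes are: extracurricular participation (to graduation rate via extracurricular participation → attendance rate → graduation rate; to summer learning loss via extracurricular participation → library usage → teacher turnover → summer learning loss); test scores (to graduation rate via test scores → attendance rate → graduation rate; to summer learning loss via test scores → teacher turnover → summer learning loss).
Every other variable lacks a causal path to at least one of graduation rate and summer learning loss.

2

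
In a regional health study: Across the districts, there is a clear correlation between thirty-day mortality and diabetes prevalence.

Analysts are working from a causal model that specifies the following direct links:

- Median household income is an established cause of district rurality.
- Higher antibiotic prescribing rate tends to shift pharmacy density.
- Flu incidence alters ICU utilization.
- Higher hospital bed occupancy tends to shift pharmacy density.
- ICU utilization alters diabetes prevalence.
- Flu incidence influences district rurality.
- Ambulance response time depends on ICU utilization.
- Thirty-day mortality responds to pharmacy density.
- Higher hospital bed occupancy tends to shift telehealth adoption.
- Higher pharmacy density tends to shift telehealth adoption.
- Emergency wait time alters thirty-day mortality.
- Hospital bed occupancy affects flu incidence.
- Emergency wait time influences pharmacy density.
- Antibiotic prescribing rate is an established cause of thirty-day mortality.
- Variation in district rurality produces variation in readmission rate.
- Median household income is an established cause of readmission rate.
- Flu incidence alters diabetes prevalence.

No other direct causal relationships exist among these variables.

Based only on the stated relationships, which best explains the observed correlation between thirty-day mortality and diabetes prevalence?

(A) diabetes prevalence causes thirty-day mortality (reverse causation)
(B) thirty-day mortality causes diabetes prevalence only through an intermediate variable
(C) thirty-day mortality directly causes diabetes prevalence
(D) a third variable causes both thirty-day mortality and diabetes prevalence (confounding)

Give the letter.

Hospital bed occupancy causes thirty-day mortality (hospital bed occupancy → pharmacy density → thirty-day mortality) and diabetes prevalence (hospital bed occupancy → flu incidence → diabetes prevalence) — a common cause creating the correlation.
There is no stated path from thirty-day mortality to diabetes prevalence or from diabetes prevalence to thirty-day mortality, so neither direct nor reverse causation applies.

D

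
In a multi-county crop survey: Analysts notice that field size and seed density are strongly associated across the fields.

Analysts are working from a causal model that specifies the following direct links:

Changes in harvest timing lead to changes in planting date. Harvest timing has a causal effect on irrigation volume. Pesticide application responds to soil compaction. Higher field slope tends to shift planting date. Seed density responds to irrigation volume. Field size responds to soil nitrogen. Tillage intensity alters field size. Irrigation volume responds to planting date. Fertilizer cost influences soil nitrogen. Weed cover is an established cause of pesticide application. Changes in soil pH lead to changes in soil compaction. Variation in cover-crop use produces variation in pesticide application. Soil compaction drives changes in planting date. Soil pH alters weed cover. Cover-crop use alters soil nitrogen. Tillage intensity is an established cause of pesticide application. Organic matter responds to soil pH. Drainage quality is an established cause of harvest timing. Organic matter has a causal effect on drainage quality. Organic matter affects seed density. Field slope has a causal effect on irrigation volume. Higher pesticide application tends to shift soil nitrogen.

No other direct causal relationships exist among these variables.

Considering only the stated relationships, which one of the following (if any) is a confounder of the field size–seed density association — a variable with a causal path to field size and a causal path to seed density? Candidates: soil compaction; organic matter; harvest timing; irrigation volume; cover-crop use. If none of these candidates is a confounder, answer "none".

Soil compaction causes field size (soil compaction → pesticide application → soil nitrogen → field size) and also causes seed density (soil compaction → planting date → irrigation volume → seed density); it is a common cause of both.
Each of the other candidates lacks a causal path to at least one of field size and seed density, so they do not confound the relationship.

soil compaction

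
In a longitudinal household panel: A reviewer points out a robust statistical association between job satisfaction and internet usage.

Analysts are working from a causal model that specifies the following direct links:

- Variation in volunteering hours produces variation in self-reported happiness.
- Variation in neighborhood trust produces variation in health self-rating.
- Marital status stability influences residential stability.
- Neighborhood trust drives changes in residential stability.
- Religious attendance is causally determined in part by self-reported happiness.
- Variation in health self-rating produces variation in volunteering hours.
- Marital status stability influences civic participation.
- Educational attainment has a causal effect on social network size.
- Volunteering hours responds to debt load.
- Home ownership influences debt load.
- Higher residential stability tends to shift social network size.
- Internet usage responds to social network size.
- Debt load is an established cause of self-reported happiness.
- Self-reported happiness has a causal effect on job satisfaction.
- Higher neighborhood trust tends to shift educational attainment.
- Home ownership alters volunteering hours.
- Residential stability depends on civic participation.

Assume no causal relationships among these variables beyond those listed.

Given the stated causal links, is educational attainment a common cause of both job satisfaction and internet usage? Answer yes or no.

no

Educational attainment has no stated causal path to job satisfaction. A confounder must cause both variables, so educational attainment does not qualify.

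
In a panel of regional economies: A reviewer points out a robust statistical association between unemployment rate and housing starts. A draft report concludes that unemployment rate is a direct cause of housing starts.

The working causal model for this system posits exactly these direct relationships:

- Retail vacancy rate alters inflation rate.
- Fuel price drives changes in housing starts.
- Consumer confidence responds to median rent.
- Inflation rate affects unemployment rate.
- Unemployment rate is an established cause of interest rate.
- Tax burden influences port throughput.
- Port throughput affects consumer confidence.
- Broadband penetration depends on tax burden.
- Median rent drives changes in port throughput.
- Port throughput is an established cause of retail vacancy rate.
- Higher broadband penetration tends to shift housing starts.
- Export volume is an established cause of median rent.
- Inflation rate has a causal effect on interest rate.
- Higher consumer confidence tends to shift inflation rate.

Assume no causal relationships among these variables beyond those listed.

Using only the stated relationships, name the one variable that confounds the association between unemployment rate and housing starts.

tax burden

Tax burden has a causal path to unemployment rate (tax burden → port throughput → consumer confidence → inflation rate → unemployment rate) and a separate causal path to housing starts (tax burden → broadband penetration → housing starts), so it is a common cause of both.
No stated relationship gives unemployment rate a causal route to housing starts, so the correlation is explained by the shared upstream cause rather than a direct effect.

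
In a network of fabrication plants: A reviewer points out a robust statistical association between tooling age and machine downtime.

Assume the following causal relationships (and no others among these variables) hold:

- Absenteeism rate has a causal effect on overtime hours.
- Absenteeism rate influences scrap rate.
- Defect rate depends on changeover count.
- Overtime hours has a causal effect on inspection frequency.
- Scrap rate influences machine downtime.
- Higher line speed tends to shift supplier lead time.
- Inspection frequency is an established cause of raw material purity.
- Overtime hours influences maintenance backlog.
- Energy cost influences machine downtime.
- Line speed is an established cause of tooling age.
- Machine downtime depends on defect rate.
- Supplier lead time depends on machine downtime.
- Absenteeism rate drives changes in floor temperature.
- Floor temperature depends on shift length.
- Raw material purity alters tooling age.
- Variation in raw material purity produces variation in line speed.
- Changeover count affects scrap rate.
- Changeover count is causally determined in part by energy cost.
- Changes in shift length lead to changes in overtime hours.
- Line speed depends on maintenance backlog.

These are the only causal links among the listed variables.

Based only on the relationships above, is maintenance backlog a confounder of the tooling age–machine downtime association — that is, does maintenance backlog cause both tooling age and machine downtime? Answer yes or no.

no

Maintenance backlog has no stated causal path to machine downtime. A confounder must cause both variables, so maintenance backlog does not qualify.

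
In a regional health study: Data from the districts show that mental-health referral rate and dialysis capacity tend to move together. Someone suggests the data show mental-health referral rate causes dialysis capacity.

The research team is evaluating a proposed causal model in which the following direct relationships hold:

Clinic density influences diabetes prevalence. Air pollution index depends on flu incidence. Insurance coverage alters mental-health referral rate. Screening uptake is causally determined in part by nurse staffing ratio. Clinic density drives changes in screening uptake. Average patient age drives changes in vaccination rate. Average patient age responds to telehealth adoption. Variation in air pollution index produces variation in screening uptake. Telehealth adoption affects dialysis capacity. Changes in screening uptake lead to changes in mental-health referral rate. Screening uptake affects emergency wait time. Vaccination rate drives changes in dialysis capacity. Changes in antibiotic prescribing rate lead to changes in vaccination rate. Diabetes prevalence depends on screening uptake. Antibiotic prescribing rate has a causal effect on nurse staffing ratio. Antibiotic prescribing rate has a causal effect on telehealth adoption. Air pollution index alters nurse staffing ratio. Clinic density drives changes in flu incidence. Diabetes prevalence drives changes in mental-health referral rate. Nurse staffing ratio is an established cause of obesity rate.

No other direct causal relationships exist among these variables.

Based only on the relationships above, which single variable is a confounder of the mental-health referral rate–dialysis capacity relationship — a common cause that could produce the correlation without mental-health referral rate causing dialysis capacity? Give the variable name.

Antibiotic prescribing rate has a causal path to mental-health referral rate (antibiotic prescribing rate → nurse staffing ratio → screening uptake → mental-health referral rate) and a separate causal path to dialysis capacity (antibiotic prescribing rate → telehealth adoption → dialysis capacity), so it is a common cause of both.
No stated relationship gives mental-health referral rate a causal route to dialysis capacity, so the correlation is explained by the shared upstream cause rather than a direct effect.

antibiotic prescribing rate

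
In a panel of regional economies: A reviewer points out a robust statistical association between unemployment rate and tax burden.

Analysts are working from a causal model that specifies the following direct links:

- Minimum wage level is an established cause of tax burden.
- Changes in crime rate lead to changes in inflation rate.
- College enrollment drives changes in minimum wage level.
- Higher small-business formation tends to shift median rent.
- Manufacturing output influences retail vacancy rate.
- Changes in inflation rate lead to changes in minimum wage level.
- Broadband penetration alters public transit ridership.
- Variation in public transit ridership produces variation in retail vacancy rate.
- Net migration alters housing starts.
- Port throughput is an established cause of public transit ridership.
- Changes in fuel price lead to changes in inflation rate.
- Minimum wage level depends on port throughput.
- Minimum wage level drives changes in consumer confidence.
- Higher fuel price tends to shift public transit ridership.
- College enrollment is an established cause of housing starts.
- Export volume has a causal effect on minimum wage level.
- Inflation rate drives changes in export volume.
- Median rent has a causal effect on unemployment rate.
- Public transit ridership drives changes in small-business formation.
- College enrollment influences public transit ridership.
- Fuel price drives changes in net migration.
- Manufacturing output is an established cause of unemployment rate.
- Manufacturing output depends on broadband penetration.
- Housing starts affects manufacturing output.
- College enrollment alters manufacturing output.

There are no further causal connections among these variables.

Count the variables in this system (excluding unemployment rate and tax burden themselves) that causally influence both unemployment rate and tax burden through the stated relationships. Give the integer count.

3

The common causes are: college enrollment (to unemployment rate via college enrollment → manufacturing output → unemployment rate; to tax burden via college enrollment → minimum wage level → tax burden); fuel price (to unemployment rate via fuel price → net migration → housing starts → manufacturing output → unemployment rate; to tax burden via fuel price → inflation rate → minimum wage level → tax burden); port throughput (to unemployment rate via port throughput → public transit ridership → small-business formation → median rent → unemployment rate; to tax burden via port throughput → minimum wage level → tax burden).
Every other variable lacks a causal path to at least one of unemployment rate and tax burden.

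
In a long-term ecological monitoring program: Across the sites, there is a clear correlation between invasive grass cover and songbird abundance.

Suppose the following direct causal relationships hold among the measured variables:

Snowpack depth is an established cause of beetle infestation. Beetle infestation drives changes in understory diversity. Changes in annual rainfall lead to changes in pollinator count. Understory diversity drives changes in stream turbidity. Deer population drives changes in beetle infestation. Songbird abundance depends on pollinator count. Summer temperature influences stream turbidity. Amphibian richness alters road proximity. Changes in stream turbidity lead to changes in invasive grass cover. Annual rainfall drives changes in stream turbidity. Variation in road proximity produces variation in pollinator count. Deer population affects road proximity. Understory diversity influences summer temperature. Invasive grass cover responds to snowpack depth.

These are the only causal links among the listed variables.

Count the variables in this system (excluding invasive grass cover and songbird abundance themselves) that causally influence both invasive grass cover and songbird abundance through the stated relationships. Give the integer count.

The common causes are: annual rainfall (to invasive grass cover via annual rainfall → stream turbidity → invasive grass cover; to songbird abundance via annual rainfall → pollinator count → songbird abundance); deer population (to invasive grass cover via deer population → beetle infestation → understory diversity → stream turbidity → invasive grass cover; to songbird abundance via deer population → road proximity → pollinator count → songbird abundance).
Every other variable lacks a causal path to at least one of invasive grass cover and songbird abundance.

2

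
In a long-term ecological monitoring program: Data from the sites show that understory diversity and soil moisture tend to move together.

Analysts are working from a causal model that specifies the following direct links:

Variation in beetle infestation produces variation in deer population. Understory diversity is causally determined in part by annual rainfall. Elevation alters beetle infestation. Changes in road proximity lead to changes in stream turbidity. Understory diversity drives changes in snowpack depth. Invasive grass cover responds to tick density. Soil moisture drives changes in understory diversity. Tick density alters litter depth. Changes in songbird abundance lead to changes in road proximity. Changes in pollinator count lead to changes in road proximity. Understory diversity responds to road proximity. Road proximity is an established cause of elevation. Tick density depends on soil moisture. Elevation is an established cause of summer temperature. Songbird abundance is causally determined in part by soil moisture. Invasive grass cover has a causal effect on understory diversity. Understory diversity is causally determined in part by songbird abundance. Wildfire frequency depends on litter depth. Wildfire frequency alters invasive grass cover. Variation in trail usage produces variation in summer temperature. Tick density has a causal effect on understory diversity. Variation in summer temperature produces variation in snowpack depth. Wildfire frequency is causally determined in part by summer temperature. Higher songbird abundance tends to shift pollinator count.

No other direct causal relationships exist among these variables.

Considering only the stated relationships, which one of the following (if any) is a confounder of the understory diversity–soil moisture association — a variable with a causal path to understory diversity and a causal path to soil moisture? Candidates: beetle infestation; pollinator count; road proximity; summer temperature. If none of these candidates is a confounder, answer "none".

none

None of the listed candidates has causal paths to both understory diversity and soil moisture in the stated relationships, so none is a common cause.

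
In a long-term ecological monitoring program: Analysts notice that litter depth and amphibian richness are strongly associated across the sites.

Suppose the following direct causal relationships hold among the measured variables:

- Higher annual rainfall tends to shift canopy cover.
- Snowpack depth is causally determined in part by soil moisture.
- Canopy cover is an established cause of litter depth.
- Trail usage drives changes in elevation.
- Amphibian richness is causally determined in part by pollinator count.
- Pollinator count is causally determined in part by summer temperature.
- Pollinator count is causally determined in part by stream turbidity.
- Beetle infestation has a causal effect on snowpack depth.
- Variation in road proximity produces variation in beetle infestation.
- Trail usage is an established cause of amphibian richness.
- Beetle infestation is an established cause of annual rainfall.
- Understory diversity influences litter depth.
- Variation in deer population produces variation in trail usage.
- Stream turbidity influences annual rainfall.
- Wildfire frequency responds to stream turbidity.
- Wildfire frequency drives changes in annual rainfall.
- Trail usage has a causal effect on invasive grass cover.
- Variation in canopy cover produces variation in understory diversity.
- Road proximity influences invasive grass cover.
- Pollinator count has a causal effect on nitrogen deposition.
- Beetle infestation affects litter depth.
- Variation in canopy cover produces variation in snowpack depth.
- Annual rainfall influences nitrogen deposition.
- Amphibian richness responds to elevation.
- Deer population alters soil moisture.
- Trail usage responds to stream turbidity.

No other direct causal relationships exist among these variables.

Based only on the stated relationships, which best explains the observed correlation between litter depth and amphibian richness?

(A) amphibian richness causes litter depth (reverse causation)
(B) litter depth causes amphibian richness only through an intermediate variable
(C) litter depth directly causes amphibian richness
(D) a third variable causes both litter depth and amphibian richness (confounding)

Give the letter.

Stream turbidity causes litter depth (stream turbidity → annual rainfall → canopy cover → litter depth) and amphibian richness (stream turbidity → trail usage → amphibian richness) — a common cause creating the correlation.
There is no stated path from litter depth to amphibian richness or from amphibian richness to litter depth, so neither direct nor reverse causation applies.

D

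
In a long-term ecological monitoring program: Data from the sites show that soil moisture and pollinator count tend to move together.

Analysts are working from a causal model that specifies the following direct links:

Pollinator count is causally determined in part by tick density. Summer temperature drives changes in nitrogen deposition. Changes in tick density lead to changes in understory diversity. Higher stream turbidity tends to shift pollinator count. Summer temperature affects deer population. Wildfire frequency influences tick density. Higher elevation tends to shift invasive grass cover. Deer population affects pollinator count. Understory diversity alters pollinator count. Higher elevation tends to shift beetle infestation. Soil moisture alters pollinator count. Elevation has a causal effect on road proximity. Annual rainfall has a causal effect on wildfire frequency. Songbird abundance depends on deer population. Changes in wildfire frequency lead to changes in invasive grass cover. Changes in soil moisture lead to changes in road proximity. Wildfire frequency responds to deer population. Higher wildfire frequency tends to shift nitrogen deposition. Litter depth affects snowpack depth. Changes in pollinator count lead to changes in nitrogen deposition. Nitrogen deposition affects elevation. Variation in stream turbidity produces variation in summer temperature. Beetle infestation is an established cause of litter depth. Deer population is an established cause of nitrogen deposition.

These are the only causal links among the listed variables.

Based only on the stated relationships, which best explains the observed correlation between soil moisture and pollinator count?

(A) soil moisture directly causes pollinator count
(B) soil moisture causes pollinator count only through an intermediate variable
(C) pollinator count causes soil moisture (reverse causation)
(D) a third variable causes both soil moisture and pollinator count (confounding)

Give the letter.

A

There is a stated direct causal link soil moisture → pollinator count, and no variable causes both soil moisture and pollinator count, so the correlation reflects direct causation.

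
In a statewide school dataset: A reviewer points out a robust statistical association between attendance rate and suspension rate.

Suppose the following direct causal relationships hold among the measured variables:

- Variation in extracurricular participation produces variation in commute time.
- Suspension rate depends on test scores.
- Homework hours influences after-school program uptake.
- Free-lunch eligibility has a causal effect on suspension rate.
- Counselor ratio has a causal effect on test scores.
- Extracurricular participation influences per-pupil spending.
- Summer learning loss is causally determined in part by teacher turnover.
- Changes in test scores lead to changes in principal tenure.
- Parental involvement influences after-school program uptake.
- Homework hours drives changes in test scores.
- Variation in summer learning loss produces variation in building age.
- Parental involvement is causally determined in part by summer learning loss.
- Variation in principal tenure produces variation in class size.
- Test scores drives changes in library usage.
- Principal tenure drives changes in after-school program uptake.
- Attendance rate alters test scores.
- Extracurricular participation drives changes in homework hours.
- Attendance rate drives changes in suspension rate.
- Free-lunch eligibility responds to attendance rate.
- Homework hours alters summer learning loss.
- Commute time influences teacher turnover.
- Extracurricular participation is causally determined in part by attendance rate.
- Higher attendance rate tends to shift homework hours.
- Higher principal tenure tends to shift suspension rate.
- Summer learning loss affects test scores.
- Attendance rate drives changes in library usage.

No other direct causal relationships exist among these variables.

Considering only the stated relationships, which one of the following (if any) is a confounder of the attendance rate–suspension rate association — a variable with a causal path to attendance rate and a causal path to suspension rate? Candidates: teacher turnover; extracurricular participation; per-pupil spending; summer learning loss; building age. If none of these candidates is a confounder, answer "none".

None of the listed candidates has causal paths to both attendance rate and suspension rate in the stated relationships, so none is a common cause.

none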